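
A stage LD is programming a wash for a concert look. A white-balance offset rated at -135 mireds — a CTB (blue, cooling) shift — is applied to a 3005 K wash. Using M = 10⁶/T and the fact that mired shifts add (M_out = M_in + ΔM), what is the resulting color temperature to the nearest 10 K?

5060 K

M_in = 10⁶/3005 = 332.78 mireds.
M_out = 332.78 + (-135) = 197.78 mireds.
T_out = 10⁶/197.78 = 5056.2 K → 5060 K.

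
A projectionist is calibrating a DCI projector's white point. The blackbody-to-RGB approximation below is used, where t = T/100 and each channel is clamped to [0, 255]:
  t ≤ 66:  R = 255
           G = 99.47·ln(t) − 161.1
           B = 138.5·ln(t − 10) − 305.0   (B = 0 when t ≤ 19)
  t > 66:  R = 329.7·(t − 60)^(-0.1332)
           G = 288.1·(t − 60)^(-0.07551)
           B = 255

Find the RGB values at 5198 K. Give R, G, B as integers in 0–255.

t = 5198/100 = 51.98; the t ≤ 66 branch applies.
R = 255 by definition for t ≤ 66.
G = 99.47·ln 51.98 − 161.1 = 99.47·3.9509 − 161.1 = 231.892.
B = 138.5·ln(51.98 − 10) − 305.0 = 138.5·ln 41.98 − 305.0 = 138.5·3.7372 − 305.0 = 212.601.
Rounded: (255, 232, 213).

R=255, G=232, B=213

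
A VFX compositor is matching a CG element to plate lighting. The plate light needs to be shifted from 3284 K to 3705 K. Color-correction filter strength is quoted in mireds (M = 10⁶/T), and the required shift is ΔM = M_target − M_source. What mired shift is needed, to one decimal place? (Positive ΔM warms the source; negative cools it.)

M_source = 10⁶/3284 = 304.507; M_target = 10⁶/3705 = 269.906.
ΔM = 269.906 − 304.507 = -34.601 → -34.6 mireds, a cooling shift.

-34.6 mireds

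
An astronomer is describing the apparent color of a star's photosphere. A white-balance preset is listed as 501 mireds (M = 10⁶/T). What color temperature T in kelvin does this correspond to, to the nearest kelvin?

1996 K

T = 10⁶ / 501 = 1996.01 K → 1996 K.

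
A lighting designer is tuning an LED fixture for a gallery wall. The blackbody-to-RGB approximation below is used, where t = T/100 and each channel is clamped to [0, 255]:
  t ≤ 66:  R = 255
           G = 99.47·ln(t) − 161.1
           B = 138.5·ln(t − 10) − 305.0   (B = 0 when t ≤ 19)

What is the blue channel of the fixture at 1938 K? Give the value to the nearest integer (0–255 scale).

5

t = 1938/100 = 19.38; the t ≤ 66 branch applies.
B = 138.5·ln(19.38 − 10) − 305.0 = 138.5·ln 9.38 − 305.0 = 138.5·2.2386 − 305.0 = 5.043.
Rounded: 5.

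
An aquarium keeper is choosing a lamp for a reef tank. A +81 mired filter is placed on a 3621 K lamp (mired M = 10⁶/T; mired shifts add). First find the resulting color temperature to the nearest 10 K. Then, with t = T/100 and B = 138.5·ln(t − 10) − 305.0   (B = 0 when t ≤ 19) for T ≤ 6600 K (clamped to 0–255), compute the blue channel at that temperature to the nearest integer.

M_in = 10⁶/3621 = 276.17; M_out = 276.17 + (+81) = 357.17.
T_out = 10⁶/357.17 = 2799.8 K → 2800 K; t = 28.
B = 138.5·ln(28 − 10) − 305.0 = 138.5·ln 18 − 305.0 = 138.5·2.8904 − 305.0 = 95.316.
Rounded: 95.

95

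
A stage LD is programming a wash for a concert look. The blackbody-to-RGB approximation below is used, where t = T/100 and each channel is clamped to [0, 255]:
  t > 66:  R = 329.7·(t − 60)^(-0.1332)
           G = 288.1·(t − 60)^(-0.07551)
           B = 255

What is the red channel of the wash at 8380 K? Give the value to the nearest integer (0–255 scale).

t = 8380/100 = 83.8; the t > 66 branch applies.
R = 329.7·(83.8 − 60)^(-0.1332) = 329.7·23.8^(-0.1332) = 329.7·0.65560 = 216.152.
Rounded: 216.

216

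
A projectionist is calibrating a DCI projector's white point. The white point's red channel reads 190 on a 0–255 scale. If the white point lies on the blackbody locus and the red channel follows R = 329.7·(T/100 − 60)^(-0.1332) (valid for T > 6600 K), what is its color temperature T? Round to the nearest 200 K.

12200 K

(t − 60)^(-0.1332) = 190/329.7 = 0.57628.
t − 60 = 0.57628^(1/-0.1332) = 0.57628^(-7.508) = 62.667, so t = 122.667.
T = 100·t = 12267 K → 12200 K to the nearest 200 K.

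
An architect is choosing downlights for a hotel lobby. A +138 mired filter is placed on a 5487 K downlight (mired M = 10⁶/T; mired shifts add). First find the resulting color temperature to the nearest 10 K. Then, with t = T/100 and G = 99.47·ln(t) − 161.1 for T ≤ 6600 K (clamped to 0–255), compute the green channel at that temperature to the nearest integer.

181

M_in = 10⁶/5487 = 182.25; M_out = 182.25 + (+138) = 320.25.
T_out = 10⁶/320.25 = 3122.6 K → 3120 K; t = 31.2.
G = 99.47·ln 31.2 − 161.1 = 99.47·3.4404 − 161.1 = 181.118.
Rounded: 181.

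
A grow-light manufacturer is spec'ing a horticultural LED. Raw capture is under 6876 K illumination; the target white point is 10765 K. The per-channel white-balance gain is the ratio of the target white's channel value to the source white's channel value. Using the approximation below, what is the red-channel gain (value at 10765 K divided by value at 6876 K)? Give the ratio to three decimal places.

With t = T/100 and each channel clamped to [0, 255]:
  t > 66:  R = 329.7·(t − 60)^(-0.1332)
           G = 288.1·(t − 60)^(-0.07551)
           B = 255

0.798

At 6876 K (t = 68.76):
  R = 329.7·(68.76 − 60)^(-0.1332) = 329.7·8.76^(-0.1332) = 329.7·0.74896 = 246.932.
At 10765 K (t = 107.65):
  R = 329.7·(107.65 − 60)^(-0.1332) = 329.7·47.65^(-0.1332) = 329.7·0.59770 = 197.061.
Gain = 197.061 / 246.932 = 0.7980 → 0.798.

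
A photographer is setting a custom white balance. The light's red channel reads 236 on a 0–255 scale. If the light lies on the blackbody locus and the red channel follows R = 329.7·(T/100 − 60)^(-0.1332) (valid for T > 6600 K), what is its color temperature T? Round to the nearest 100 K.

(t − 60)^(-0.1332) = 236/329.7 = 0.71580.
t − 60 = 0.71580^(1/-0.1332) = 0.71580^(-7.508) = 12.307, so t = 72.307.
T = 100·t = 7231 K → 7200 K to the nearest 100 K.

7200 K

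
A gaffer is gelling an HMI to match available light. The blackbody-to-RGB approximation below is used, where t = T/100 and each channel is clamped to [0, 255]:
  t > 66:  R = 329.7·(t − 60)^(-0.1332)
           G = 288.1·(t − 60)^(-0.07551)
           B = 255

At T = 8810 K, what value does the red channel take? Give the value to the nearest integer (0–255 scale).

211

t = 8810/100 = 88.1; the t > 66 branch applies.
R = 329.7·(88.1 − 60)^(-0.1332) = 329.7·28.1^(-0.1332) = 329.7·0.64126 = 211.423.
Rounded: 211.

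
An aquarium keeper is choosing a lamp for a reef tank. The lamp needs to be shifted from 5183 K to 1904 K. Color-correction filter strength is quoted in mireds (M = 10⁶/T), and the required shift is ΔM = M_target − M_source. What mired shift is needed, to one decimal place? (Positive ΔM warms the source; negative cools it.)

M_source = 10⁶/5183 = 192.938; M_target = 10⁶/1904 = 525.210.
ΔM = 525.210 − 192.938 = 332.272 → +332.3 mireds, a warming shift.

+332.3 mireds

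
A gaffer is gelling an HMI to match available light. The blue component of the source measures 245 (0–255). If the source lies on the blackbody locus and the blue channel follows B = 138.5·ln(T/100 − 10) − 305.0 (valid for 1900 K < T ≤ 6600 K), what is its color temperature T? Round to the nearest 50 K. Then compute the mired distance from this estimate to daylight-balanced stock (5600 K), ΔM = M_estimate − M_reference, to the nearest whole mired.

-20 mireds

ln(t − 10) = (245 + 305.0) / 138.5 = 3.9711.
t − 10 = e^3.9711 = 53.044, so t = 63.044.
T = 100·t = 6304 K → 6300 K to the nearest 50 K.
M_estimate = 10⁶/6300 = 158.73; M_reference = 10⁶/5600 = 178.57.
ΔM = 158.73 − 178.57 = -19.84 → -20 mireds.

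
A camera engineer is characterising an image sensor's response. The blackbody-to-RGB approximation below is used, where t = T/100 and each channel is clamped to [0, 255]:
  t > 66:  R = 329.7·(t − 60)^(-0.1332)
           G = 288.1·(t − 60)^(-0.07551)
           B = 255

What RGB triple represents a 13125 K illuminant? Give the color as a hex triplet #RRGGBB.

t = 13125/100 = 131.25; the t > 66 branch applies.
R = 329.7·(131.25 − 60)^(-0.1332) = 329.7·71.25^(-0.1332) = 329.7·0.56651 = 186.779.
G = 288.1·(131.25 − 60)^(-0.07551) = 288.1·71.25^(-0.07551) = 288.1·0.72460 = 208.756.
B = 255 by definition for t > 66.
Rounded: (187, 209, 255).
In hex: #BBD1FF.

#BBD1FF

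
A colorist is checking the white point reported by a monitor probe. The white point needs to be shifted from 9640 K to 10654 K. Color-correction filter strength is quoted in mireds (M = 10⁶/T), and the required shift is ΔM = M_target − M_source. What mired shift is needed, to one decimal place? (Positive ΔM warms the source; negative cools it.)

M_source = 10⁶/9640 = 103.734; M_target = 10⁶/10654 = 93.861.
ΔM = 93.861 − 103.734 = -9.873 → -9.9 mireds, a cooling shift.

-9.9 mireds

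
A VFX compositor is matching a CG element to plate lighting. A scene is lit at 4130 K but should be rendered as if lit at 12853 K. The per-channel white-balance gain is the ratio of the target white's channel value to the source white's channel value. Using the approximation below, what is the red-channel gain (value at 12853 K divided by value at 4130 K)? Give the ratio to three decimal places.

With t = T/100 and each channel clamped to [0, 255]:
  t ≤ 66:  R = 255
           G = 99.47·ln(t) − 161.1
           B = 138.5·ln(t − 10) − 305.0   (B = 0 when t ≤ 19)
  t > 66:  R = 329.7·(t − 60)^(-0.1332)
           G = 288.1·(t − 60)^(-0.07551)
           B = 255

0.736

At 4130 K (t = 41.3):
  R = 255 by definition for t ≤ 66.
At 12853 K (t = 128.53):
  R = 329.7·(128.53 − 60)^(-0.1332) = 329.7·68.53^(-0.1332) = 329.7·0.56946 = 187.750.
Gain = 187.750 / 255.000 = 0.7363 → 0.736.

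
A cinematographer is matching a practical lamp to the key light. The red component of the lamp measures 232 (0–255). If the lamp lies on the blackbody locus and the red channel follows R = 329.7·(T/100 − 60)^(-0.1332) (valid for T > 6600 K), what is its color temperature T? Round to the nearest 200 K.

7400 K

(t − 60)^(-0.1332) = 232/329.7 = 0.70367.
t − 60 = 0.70367^(1/-0.1332) = 0.70367^(-7.508) = 13.992, so t = 73.992.
T = 100·t = 7399 K → 7400 K to the nearest 200 K.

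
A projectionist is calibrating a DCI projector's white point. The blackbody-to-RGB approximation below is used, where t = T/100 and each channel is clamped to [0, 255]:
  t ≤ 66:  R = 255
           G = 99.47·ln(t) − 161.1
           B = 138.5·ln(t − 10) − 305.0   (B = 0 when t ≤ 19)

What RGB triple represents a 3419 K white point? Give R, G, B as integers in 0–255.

R=255, G=190, B=136

t = 3419/100 = 34.19; the t ≤ 66 branch applies.
R = 255 by definition for t ≤ 66.
G = 99.47·ln 34.19 − 161.1 = 99.47·3.5319 − 161.1 = 190.221.
B = 138.5·ln(34.19 − 10) − 305.0 = 138.5·ln 24.19 − 305.0 = 138.5·3.1859 − 305.0 = 136.253.
Rounded: (255, 190, 136).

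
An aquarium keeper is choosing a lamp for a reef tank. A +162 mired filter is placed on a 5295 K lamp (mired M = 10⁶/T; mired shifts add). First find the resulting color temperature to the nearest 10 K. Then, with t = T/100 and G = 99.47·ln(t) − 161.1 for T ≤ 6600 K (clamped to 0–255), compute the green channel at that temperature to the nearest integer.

M_in = 10⁶/5295 = 188.86; M_out = 188.86 + (+162) = 350.86.
T_out = 10⁶/350.86 = 2850.2 K → 2850 K; t = 28.5.
G = 99.47·ln 28.5 − 161.1 = 99.47·3.3499 − 161.1 = 172.115.
Rounded: 172.

172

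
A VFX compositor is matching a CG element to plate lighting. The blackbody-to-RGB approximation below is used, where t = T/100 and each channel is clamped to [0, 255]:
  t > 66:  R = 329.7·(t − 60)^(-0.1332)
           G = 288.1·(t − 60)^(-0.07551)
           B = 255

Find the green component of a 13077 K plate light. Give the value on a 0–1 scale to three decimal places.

t = 13077/100 = 130.77; the t > 66 branch applies.
G = 288.1·(130.77 − 60)^(-0.07551) = 288.1·70.77^(-0.07551) = 288.1·0.72497 = 208.863.
On a 0–1 scale: 208.863/255 = 0.8191 → 0.819.

0.819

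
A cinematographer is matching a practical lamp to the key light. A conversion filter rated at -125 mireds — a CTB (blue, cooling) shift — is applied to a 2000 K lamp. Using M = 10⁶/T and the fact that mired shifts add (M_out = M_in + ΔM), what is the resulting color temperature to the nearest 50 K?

2650 K

M_in = 10⁶/2000 = 500.00 mireds.
M_out = 500.00 + (-125) = 375.00 mireds.
T_out = 10⁶/375.00 = 2666.7 K → 2650 K.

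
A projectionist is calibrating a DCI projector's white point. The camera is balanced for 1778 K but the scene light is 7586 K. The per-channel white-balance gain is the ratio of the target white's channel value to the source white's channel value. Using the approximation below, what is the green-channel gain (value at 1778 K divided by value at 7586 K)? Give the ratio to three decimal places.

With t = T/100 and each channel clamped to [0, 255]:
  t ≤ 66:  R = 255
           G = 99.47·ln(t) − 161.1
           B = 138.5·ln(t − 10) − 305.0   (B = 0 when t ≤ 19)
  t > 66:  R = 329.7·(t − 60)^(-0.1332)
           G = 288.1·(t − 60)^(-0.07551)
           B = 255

At 7586 K (t = 75.86):
  G = 288.1·(75.86 − 60)^(-0.07551) = 288.1·15.86^(-0.07551) = 288.1·0.81164 = 233.834.
At 1778 K (t = 17.78):
  G = 99.47·ln 17.78 − 161.1 = 99.47·2.8781 − 161.1 = 125.182.
Gain = 125.182 / 233.834 = 0.5353 → 0.535.

0.535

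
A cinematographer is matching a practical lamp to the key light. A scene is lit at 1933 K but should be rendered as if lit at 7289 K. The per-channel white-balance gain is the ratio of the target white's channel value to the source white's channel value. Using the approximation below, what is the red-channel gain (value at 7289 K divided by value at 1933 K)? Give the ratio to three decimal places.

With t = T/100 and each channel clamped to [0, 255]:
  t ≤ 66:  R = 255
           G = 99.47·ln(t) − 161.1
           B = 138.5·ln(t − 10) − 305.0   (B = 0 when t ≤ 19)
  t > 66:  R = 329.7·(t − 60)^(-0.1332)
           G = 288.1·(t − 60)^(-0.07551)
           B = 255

0.920

At 1933 K (t = 19.33):
  R = 255 by definition for t ≤ 66.
At 7289 K (t = 72.89):
  R = 329.7·(72.89 − 60)^(-0.1332) = 329.7·12.89^(-0.1332) = 329.7·0.71140 = 234.549.
Gain = 234.549 / 255.000 = 0.9198 → 0.920.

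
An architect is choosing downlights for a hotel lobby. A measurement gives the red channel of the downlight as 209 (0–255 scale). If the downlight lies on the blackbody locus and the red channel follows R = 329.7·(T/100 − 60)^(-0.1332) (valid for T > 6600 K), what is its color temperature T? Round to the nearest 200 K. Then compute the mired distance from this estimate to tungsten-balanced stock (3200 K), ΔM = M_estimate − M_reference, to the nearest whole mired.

(t − 60)^(-0.1332) = 209/329.7 = 0.63391.
t − 60 = 0.63391^(1/-0.1332) = 0.63391^(-7.508) = 30.639, so t = 90.639.
T = 100·t = 9064 K → 9000 K to the nearest 200 K.
M_estimate = 10⁶/9000 = 111.11; M_reference = 10⁶/3200 = 312.50.
ΔM = 111.11 − 312.50 = -201.39 → -201 mireds.

-201 mireds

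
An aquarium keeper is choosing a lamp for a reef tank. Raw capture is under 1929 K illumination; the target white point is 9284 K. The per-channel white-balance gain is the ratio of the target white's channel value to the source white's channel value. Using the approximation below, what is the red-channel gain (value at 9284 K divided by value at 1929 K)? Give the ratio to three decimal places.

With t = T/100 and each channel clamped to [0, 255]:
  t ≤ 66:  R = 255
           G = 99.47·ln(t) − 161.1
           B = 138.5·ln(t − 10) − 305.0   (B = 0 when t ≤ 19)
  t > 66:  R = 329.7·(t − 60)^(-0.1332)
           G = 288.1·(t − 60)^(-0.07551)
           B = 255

At 1929 K (t = 19.29):
  R = 255 by definition for t ≤ 66.
At 9284 K (t = 92.84):
  R = 329.7·(92.84 − 60)^(-0.1332) = 329.7·32.84^(-0.1332) = 329.7·0.62808 = 207.078.
Gain = 207.078 / 255.000 = 0.8121 → 0.812.

0.812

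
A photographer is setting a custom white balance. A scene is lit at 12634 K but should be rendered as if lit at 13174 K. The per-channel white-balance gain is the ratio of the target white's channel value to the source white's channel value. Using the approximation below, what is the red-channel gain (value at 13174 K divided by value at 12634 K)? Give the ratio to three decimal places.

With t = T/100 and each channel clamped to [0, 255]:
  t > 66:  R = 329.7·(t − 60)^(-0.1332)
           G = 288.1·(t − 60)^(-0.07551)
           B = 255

0.990

At 12634 K (t = 126.34):
  R = 329.7·(126.34 − 60)^(-0.1332) = 329.7·66.34^(-0.1332) = 329.7·0.57193 = 188.564.
At 13174 K (t = 131.74):
  R = 329.7·(131.74 − 60)^(-0.1332) = 329.7·71.74^(-0.1332) = 329.7·0.56599 = 186.609.
Gain = 186.609 / 188.564 = 0.9896 → 0.990.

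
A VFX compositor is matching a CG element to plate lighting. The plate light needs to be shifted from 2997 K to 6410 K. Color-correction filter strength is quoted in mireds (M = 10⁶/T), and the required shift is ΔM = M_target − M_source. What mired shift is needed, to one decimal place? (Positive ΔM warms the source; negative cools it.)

M_source = 10⁶/2997 = 333.667; M_target = 10⁶/6410 = 156.006.
ΔM = 156.006 − 333.667 = -177.661 → -177.7 mireds, a cooling shift.

-177.7 mireds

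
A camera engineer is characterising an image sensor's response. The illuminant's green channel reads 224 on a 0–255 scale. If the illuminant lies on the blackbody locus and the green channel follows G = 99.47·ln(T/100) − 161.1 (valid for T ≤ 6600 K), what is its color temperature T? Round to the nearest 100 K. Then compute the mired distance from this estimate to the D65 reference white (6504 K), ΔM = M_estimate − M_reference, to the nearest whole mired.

ln t = (224 + 161.1) / 99.47 = 3.8715.
t = e^3.8715 = 48.015.
T = 100·t = 4802 K → 4800 K to the nearest 100 K.
M_estimate = 10⁶/4800 = 208.33; M_reference = 10⁶/6504 = 153.75.
ΔM = 208.33 − 153.75 = 54.58 → +55 mireds.

+55 mireds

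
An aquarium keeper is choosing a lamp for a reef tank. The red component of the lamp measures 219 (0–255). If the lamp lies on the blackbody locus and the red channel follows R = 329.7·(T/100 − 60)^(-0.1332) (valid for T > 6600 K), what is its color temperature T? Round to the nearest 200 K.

8200 K

(t − 60)^(-0.1332) = 219/329.7 = 0.66424.
t − 60 = 0.66424^(1/-0.1332) = 0.66424^(-7.508) = 21.572, so t = 81.572.
T = 100·t = 8157 K → 8200 K to the nearest 200 K.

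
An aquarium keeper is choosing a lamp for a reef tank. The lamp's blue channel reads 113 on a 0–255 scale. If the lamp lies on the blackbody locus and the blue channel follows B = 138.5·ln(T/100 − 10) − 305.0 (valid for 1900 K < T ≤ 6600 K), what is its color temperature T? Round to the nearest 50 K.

3050 K

ln(t − 10) = (113 + 305.0) / 138.5 = 3.0181.
t − 10 = e^3.0181 = 20.451, so t = 30.451.
T = 100·t = 3045 K → 3050 K to the nearest 50 K.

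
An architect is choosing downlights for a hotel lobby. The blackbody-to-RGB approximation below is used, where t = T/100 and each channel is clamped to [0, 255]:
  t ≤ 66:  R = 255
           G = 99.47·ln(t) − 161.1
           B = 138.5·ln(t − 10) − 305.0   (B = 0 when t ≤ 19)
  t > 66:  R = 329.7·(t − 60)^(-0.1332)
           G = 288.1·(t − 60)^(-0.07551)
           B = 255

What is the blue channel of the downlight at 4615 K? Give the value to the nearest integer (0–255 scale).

t = 4615/100 = 46.15; the t ≤ 66 branch applies.
B = 138.5·ln(46.15 − 10) − 305.0 = 138.5·ln 36.15 − 305.0 = 138.5·3.5877 − 305.0 = 191.893.
Rounded: 192.

192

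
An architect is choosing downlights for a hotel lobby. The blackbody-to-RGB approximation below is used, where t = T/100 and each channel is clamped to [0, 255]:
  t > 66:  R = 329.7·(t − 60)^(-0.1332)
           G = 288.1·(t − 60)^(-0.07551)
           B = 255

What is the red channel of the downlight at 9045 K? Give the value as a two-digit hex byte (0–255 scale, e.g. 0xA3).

0xD1

t = 9045/100 = 90.45; the t > 66 branch applies.
R = 329.7·(90.45 − 60)^(-0.1332) = 329.7·30.45^(-0.1332) = 329.7·0.63443 = 209.173.
Rounded: 209; in hex, 0xD1.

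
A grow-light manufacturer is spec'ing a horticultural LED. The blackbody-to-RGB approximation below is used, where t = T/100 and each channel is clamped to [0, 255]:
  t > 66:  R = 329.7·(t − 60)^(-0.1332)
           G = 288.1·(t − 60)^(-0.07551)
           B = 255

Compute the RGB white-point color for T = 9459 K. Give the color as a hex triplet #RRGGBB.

#CEDCFF

t = 9459/100 = 94.59; the t > 66 branch applies.
R = 329.7·(94.59 − 60)^(-0.1332) = 329.7·34.59^(-0.1332) = 329.7·0.62375 = 205.651.
G = 288.1·(94.59 − 60)^(-0.07551) = 288.1·34.59^(-0.07551) = 288.1·0.76523 = 220.464.
B = 255 by definition for t > 66.
Rounded: (206, 220, 255).
In hex: #CEDCFF.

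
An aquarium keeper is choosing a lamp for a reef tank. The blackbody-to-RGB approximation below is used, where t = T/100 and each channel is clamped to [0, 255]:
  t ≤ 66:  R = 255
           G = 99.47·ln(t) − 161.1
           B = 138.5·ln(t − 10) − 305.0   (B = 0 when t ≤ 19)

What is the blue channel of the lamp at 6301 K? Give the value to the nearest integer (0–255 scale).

t = 6301/100 = 63.01; the t ≤ 66 branch applies.
B = 138.5·ln(63.01 − 10) − 305.0 = 138.5·ln 53.01 − 305.0 = 138.5·3.9705 − 305.0 = 244.912.
Rounded: 245.

245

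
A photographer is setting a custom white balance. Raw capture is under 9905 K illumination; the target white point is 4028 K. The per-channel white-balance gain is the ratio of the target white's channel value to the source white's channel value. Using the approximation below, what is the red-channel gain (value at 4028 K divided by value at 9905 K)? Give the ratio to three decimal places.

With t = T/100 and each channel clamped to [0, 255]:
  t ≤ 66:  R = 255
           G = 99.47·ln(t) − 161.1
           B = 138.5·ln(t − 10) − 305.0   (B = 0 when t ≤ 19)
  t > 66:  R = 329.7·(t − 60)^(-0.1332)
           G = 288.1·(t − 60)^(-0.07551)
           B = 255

At 9905 K (t = 99.05):
  R = 329.7·(99.05 − 60)^(-0.1332) = 329.7·39.05^(-0.1332) = 329.7·0.61376 = 202.356.
At 4028 K (t = 40.28):
  R = 255 by definition for t ≤ 66.
Gain = 255.000 / 202.356 = 1.2602 → 1.260.

1.260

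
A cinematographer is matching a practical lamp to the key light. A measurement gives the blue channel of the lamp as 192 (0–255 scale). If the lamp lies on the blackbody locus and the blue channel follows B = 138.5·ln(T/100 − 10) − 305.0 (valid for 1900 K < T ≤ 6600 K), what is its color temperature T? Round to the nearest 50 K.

4600 K

ln(t − 10) = (192 + 305.0) / 138.5 = 3.5884.
t − 10 = e^3.5884 = 36.178, so t = 46.178.
T = 100·t = 4618 K → 4600 K to the nearest 50 K.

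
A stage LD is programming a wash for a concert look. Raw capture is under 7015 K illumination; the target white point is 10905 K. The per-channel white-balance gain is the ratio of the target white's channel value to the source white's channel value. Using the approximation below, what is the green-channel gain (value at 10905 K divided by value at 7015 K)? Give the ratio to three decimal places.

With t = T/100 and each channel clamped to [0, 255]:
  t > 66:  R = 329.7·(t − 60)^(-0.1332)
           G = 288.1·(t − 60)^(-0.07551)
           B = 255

At 7015 K (t = 70.15):
  G = 288.1·(70.15 − 60)^(-0.07551) = 288.1·10.15^(-0.07551) = 288.1·0.83946 = 241.849.
At 10905 K (t = 109.05):
  G = 288.1·(109.05 − 60)^(-0.07551) = 288.1·49.05^(-0.07551) = 288.1·0.74531 = 214.725.
Gain = 214.725 / 241.849 = 0.8878 → 0.888.

0.888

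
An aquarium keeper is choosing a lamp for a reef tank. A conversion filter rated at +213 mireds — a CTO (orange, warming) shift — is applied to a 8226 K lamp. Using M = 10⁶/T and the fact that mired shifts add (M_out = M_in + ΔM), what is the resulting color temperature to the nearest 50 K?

3000 K

M_in = 10⁶/8226 = 121.57 mireds.
M_out = 121.57 + (+213) = 334.57 mireds.
T_out = 10⁶/334.57 = 2988.9 K → 3000 K.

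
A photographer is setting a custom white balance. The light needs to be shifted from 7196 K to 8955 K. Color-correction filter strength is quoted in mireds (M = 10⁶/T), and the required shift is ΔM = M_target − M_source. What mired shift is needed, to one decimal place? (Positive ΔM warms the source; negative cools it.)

M_source = 10⁶/7196 = 138.966; M_target = 10⁶/8955 = 111.669.
ΔM = 111.669 − 138.966 = -27.297 → -27.3 mireds, a cooling shift.

-27.3 mireds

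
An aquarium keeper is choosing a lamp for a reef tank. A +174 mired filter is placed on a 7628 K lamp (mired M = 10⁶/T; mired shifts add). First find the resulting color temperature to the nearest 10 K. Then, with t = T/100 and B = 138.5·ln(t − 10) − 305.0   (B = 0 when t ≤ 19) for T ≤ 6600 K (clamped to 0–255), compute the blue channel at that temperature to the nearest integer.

128

M_in = 10⁶/7628 = 131.10; M_out = 131.10 + (+174) = 305.10.
T_out = 10⁶/305.10 = 3277.7 K → 3280 K; t = 32.8.
B = 138.5·ln(32.8 − 10) − 305.0 = 138.5·ln 22.8 − 305.0 = 138.5·3.1268 − 305.0 = 128.056.
Rounded: 128.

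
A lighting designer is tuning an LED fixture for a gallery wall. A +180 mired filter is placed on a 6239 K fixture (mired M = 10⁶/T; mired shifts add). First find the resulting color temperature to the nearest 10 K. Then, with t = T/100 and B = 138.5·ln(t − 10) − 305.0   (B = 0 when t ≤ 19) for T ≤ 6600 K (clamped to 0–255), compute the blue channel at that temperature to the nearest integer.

106

M_in = 10⁶/6239 = 160.28; M_out = 160.28 + (+180) = 340.28.
T_out = 10⁶/340.28 = 2938.7 K → 2940 K; t = 29.4.
B = 138.5·ln(29.4 − 10) − 305.0 = 138.5·ln 19.4 − 305.0 = 138.5·2.9653 − 305.0 = 105.690.
Rounded: 106.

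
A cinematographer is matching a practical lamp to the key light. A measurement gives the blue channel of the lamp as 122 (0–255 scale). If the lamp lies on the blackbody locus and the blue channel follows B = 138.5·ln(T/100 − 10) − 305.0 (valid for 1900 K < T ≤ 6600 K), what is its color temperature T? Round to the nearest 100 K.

3200 K

ln(t − 10) = (122 + 305.0) / 138.5 = 3.0830.
t − 10 = e^3.0830 = 21.824, so t = 31.824.
T = 100·t = 3182 K → 3200 K to the nearest 100 K.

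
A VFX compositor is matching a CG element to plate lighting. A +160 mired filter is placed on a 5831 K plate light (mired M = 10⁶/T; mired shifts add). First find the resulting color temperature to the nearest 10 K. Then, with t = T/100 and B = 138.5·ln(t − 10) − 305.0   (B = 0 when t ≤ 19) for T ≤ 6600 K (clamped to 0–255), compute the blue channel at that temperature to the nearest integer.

M_in = 10⁶/5831 = 171.50; M_out = 171.50 + (+160) = 331.50.
T_out = 10⁶/331.50 = 3016.6 K → 3020 K; t = 30.2.
B = 138.5·ln(30.2 − 10) − 305.0 = 138.5·ln 20.2 − 305.0 = 138.5·3.0057 − 305.0 = 111.287.
Rounded: 111.

111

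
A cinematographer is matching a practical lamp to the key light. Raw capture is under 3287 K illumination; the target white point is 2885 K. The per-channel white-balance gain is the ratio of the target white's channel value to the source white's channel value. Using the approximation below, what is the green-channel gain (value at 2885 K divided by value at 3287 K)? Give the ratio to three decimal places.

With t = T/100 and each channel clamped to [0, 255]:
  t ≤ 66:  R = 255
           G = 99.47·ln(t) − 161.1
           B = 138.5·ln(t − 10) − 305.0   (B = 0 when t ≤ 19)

0.930

At 3287 K (t = 32.87):
  G = 99.47·ln 32.87 − 161.1 = 99.47·3.4926 − 161.1 = 186.305.
At 2885 K (t = 28.85):
  G = 99.47·ln 28.85 − 161.1 = 99.47·3.3621 − 161.1 = 173.329.
Gain = 173.329 / 186.305 = 0.9304 → 0.930.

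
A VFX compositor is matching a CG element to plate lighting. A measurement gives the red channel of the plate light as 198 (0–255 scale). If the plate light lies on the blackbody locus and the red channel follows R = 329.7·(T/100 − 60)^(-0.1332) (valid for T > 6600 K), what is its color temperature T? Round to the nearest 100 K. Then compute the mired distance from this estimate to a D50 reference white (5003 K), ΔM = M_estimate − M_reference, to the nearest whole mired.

(t − 60)^(-0.1332) = 198/329.7 = 0.60055.
t − 60 = 0.60055^(1/-0.1332) = 0.60055^(-7.508) = 45.980, so t = 105.980.
T = 100·t = 10598 K → 10600 K to the nearest 100 K.
M_estimate = 10⁶/10600 = 94.34; M_reference = 10⁶/5003 = 199.88.
ΔM = 94.34 − 199.88 = -105.54 → -106 mireds.

-106 mireds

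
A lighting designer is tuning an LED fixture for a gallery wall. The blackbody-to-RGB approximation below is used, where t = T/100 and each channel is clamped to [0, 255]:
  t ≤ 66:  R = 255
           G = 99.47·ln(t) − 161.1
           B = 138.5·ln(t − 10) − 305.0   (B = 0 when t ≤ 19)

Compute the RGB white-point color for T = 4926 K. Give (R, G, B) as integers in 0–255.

t = 4926/100 = 49.26; the t ≤ 66 branch applies.
R = 255 by definition for t ≤ 66.
G = 99.47·ln 49.26 − 161.1 = 99.47·3.8971 − 161.1 = 226.546.
B = 138.5·ln(49.26 − 10) − 305.0 = 138.5·ln 39.26 − 305.0 = 138.5·3.6702 − 305.0 = 203.324.
Rounded: (255, 227, 203).

(255, 227, 203)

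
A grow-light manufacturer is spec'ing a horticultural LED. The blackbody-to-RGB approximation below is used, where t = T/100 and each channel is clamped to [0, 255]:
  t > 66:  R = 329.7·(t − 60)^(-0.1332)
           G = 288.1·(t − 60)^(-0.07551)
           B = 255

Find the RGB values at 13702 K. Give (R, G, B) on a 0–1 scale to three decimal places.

t = 13702/100 = 137.02; the t > 66 branch applies.
R = 329.7·(137.02 − 60)^(-0.1332) = 329.7·77.02^(-0.1332) = 329.7·0.56067 = 184.852.
G = 288.1·(137.02 − 60)^(-0.07551) = 288.1·77.02^(-0.07551) = 288.1·0.72035 = 207.532.
B = 255 by definition for t > 66.
Dividing each by 255: (0.7249, 0.8139, 1.0000) → (0.725, 0.814, 1.000).

(0.725, 0.814, 1.000)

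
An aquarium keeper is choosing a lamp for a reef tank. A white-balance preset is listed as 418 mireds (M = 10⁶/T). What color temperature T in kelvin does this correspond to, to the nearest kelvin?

T = 10⁶ / 418 = 2392.34 K → 2392 K.

2392 K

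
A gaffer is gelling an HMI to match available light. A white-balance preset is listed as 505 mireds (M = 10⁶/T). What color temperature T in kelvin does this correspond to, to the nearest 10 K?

1980 K

T = 10⁶ / 505 = 1980.20 K → 1980 K.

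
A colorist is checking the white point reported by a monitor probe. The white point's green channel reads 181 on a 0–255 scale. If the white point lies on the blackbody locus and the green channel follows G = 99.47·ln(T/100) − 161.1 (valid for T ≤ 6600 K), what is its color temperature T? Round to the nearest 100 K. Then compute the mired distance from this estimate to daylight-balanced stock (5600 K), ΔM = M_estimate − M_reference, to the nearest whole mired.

+144 mireds

ln t = (181 + 161.1) / 99.47 = 3.4392.
t = e^3.4392 = 31.163.
T = 100·t = 3116 K → 3100 K to the nearest 100 K.
M_estimate = 10⁶/3100 = 322.58; M_reference = 10⁶/5600 = 178.57.
ΔM = 322.58 − 178.57 = 144.01 → +144 mireds.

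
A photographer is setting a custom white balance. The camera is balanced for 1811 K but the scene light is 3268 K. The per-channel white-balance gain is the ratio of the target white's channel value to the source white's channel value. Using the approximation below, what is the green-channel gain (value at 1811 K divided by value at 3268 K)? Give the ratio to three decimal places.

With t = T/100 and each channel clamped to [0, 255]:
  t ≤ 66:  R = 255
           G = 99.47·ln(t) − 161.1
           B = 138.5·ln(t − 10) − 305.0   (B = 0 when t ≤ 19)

0.684

At 3268 K (t = 32.68):
  G = 99.47·ln 32.68 − 161.1 = 99.47·3.4868 − 161.1 = 185.728.
At 1811 K (t = 18.11):
  G = 99.47·ln 18.11 − 161.1 = 99.47·2.8965 − 161.1 = 127.011.
Gain = 127.011 / 185.728 = 0.6839 → 0.684.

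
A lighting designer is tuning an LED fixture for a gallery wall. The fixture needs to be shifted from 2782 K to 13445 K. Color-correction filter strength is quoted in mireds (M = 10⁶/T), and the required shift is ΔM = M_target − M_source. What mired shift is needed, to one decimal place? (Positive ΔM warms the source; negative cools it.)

-285.1 mireds

M_source = 10⁶/2782 = 359.454; M_target = 10⁶/13445 = 74.377.
ΔM = 74.377 − 359.454 = -285.077 → -285.1 mireds, a cooling shift.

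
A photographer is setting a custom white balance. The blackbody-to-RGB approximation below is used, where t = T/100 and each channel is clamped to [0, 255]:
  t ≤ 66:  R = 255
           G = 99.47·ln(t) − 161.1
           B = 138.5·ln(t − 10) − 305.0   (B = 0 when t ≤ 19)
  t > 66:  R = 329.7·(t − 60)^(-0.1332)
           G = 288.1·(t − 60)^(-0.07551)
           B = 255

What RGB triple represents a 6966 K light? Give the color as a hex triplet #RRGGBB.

#F4F3FF

t = 6966/100 = 69.66; the t > 66 branch applies.
R = 329.7·(69.66 − 60)^(-0.1332) = 329.7·9.66^(-0.1332) = 329.7·0.73927 = 243.736.
G = 288.1·(69.66 − 60)^(-0.07551) = 288.1·9.66^(-0.07551) = 288.1·0.84261 = 242.755.
B = 255 by definition for t > 66.
Rounded: (244, 243, 255).
In hex: #F4F3FF.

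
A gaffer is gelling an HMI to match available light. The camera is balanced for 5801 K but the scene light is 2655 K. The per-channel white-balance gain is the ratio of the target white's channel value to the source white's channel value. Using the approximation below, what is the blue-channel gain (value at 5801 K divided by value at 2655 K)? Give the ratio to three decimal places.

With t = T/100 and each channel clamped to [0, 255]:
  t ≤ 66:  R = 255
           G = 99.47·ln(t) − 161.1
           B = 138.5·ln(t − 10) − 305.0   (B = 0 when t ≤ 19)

At 2655 K (t = 26.55):
  B = 138.5·ln(26.55 − 10) − 305.0 = 138.5·ln 16.55 − 305.0 = 138.5·2.8064 − 305.0 = 83.684.
At 5801 K (t = 58.01):
  B = 138.5·ln(58.01 − 10) − 305.0 = 138.5·ln 48.01 − 305.0 = 138.5·3.8714 − 305.0 = 231.190.
Gain = 231.190 / 83.684 = 2.7626 → 2.763.

2.763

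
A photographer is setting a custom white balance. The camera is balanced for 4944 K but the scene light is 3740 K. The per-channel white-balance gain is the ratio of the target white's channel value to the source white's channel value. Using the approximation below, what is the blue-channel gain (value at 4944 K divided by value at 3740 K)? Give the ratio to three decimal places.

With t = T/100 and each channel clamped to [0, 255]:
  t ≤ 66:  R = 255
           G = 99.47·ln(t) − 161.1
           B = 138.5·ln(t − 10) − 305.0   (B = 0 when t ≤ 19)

At 3740 K (t = 37.4):
  B = 138.5·ln(37.4 − 10) − 305.0 = 138.5·ln 27.4 − 305.0 = 138.5·3.3105 − 305.0 = 153.510.
At 4944 K (t = 49.44):
  B = 138.5·ln(49.44 − 10) − 305.0 = 138.5·ln 39.44 − 305.0 = 138.5·3.6748 − 305.0 = 203.957.
Gain = 203.957 / 153.510 = 1.3286 → 1.329.

1.329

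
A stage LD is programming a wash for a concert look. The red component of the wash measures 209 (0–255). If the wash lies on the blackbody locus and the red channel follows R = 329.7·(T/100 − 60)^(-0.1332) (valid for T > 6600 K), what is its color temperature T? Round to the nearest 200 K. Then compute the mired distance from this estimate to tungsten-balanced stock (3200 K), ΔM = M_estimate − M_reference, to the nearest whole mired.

(t − 60)^(-0.1332) = 209/329.7 = 0.63391.
t − 60 = 0.63391^(1/-0.1332) = 0.63391^(-7.508) = 30.639, so t = 90.639.
T = 100·t = 9064 K → 9000 K to the nearest 200 K.
M_estimate = 10⁶/9000 = 111.11; M_reference = 10⁶/3200 = 312.50.
ΔM = 111.11 − 312.50 = -201.39 → -201 mireds.

-201 mireds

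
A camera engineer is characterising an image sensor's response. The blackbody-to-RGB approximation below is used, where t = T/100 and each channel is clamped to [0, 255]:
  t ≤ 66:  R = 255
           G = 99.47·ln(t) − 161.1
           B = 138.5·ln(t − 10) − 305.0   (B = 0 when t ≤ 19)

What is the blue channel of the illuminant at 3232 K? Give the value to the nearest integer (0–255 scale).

t = 3232/100 = 32.32; the t ≤ 66 branch applies.
B = 138.5·ln(32.32 − 10) − 305.0 = 138.5·ln 22.32 − 305.0 = 138.5·3.1055 − 305.0 = 125.109.
Rounded: 125.

125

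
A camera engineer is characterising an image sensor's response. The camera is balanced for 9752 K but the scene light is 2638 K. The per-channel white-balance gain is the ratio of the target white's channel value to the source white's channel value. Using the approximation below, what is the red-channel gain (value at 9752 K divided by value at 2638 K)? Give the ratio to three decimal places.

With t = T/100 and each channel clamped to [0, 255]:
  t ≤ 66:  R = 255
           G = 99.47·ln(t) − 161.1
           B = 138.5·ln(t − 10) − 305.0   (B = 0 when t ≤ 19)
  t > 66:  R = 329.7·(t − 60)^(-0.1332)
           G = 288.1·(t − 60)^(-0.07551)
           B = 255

At 2638 K (t = 26.38):
  R = 255 by definition for t ≤ 66.
At 9752 K (t = 97.52):
  R = 329.7·(97.52 − 60)^(-0.1332) = 329.7·37.52^(-0.1332) = 329.7·0.61703 = 203.436.
Gain = 203.436 / 255.000 = 0.7978 → 0.798.

0.798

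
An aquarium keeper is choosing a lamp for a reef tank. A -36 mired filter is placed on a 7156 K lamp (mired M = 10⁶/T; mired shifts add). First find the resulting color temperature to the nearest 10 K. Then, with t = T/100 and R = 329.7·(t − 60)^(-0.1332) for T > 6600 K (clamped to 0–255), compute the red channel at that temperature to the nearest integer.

204

M_in = 10⁶/7156 = 139.74; M_out = 139.74 + (-36) = 103.74.
T_out = 10⁶/103.74 = 9639.2 K → 9640 K; t = 96.4.
R = 329.7·(96.4 − 60)^(-0.1332) = 329.7·36.4^(-0.1332) = 329.7·0.61953 = 204.259.
Rounded: 204.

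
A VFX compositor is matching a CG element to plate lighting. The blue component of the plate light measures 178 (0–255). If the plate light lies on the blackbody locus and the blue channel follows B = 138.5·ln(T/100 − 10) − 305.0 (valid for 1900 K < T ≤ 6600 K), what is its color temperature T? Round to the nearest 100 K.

4300 K

ln(t − 10) = (178 + 305.0) / 138.5 = 3.4874.
t − 10 = e^3.4874 = 32.700, so t = 42.700.
T = 100·t = 4270 K → 4300 K to the nearest 100 K.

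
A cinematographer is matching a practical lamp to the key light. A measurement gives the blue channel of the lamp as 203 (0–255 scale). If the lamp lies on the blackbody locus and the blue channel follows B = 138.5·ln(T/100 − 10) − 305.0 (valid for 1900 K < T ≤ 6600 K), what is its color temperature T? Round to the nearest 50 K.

4900 K

ln(t − 10) = (203 + 305.0) / 138.5 = 3.6679.
t − 10 = e^3.6679 = 39.168, so t = 49.168.
T = 100·t = 4917 K → 4900 K to the nearest 50 K.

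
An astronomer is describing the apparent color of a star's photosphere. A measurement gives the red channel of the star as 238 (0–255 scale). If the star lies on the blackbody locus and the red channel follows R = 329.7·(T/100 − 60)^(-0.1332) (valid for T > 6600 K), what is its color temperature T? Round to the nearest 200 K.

7200 K

(t − 60)^(-0.1332) = 238/329.7 = 0.72187.
t − 60 = 0.72187^(1/-0.1332) = 0.72187^(-7.508) = 11.551, so t = 71.551.
T = 100·t = 7155 K → 7200 K to the nearest 200 K.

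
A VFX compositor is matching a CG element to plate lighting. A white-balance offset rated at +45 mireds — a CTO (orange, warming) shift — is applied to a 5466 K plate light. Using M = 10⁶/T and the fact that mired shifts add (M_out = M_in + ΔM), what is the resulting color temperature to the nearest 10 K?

M_in = 10⁶/5466 = 182.95 mireds.
M_out = 182.95 + (+45) = 227.95 mireds.
T_out = 10⁶/227.95 = 4386.9 K → 4390 K.

4390 K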